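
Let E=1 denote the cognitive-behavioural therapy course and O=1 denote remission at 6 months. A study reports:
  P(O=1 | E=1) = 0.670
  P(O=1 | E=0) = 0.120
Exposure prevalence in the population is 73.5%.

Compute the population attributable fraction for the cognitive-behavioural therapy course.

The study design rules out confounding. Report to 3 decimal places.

PAF ≈ 0.771

Let p₁ = 0.67, p₀ = 0.12.
Overall risk P(Y=1) = π·p₁ + (1−π)·p₀ = 0.735×0.67 + 0.265×0.12 = 0.52425.
Under exogeneity, PAF = [P(Y=1) − p₀] / P(Y=1).
PAF = (0.52425 − 0.12) / 0.52425 ≈ 0.7711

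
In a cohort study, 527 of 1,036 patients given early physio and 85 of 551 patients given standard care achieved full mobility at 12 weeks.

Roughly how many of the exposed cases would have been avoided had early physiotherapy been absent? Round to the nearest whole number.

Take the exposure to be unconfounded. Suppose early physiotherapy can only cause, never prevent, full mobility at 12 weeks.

p₁ = P(outcome | exposed) = 527/1036 = 0.50869
p₀ = P(outcome | unexposed) = 85/551 = 0.15426
PN = (p₁ − p₀)/p₁ = (0.50869 − 0.15426) / 0.50869 ≈ 0.69674.
Attributable cases ≈ PN × (exposed cases) = 0.69674 × 527 ≈ 367.18.

about 367 cases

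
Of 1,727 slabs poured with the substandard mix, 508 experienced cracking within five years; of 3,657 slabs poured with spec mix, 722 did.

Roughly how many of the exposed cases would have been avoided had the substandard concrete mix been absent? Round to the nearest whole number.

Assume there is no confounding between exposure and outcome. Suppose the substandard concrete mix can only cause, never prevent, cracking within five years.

p₁ = P(outcome | exposed) = 508/1727 = 0.29415
p₀ = P(outcome | unexposed) = 722/3657 = 0.19743
PN = (p₁ − p₀)/p₁ = (0.29415 − 0.19743) / 0.29415 ≈ 0.32882.
Attributable cases ≈ PN × (exposed cases) = 0.32882 × 508 ≈ 167.04.

about 167 cases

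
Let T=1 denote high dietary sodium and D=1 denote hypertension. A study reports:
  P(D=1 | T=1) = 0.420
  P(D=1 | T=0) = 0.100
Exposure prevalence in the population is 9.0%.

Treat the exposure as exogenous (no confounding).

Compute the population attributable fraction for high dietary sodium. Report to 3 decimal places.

Let p₁ = 0.42, p₀ = 0.1.
Overall risk P(Y=1) = π·p₁ + (1−π)·p₀ = 0.09×0.42 + 0.91×0.1 = 0.1288.
Under exogeneity, PAF = [P(Y=1) − p₀] / P(Y=1).
PAF = (0.1288 − 0.1) / 0.1288 ≈ 0.2236

PAF ≈ 0.224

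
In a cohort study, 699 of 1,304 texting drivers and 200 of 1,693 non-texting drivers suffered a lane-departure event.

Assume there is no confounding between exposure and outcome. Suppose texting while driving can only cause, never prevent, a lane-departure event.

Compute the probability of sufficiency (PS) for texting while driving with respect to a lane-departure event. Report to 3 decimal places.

PS ≈ 0.474

p₁ = P(outcome | exposed) = 699/1304 = 0.53604
p₀ = P(outcome | unexposed) = 200/1693 = 0.11813
Under exogeneity and monotonicity, PS = (p₁ − p₀) / (1 − p₀).
PS = (0.53604 − 0.11813) / (1 − 0.11813) = 0.41791 / 0.88187 ≈ 0.4739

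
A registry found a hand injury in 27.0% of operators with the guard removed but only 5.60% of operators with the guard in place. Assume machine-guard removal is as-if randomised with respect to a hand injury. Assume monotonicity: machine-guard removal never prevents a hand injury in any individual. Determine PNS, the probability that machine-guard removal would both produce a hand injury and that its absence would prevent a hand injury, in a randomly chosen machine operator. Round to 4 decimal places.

p₁ = 0.27, p₀ = 0.056.
Under exogeneity and monotonicity, PNS = p₁ − p₀.
PNS = 0.27 − 0.056 = 0.214

PNS ≈ 0.2140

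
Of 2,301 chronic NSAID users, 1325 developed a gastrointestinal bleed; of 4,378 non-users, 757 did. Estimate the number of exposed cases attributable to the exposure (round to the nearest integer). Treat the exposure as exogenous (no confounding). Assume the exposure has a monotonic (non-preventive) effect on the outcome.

p₁ = P(outcome | exposed) = 1325/2301 = 0.57584
p₀ = P(outcome | unexposed) = 757/4378 = 0.17291
PN = (p₁ − p₀)/p₁ = (0.57584 − 0.17291) / 0.57584 ≈ 0.69972.
Attributable cases ≈ PN × (exposed cases) = 0.69972 × 1325 ≈ 927.13.

about 927 cases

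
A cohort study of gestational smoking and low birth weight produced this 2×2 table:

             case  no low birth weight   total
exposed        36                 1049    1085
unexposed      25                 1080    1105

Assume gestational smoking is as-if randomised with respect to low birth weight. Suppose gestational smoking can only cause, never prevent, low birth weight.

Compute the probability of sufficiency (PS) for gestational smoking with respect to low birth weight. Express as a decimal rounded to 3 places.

PS ≈ 0.011

p₁ = P(outcome | exposed) = 36/1085 = 0.03318
p₀ = P(outcome | unexposed) = 25/1105 = 0.022624
Under exogeneity and monotonicity, PS = (p₁ − p₀)/(1 − p₀).
PS = (0.03318 − 0.022624) / 0.97738 ≈ 0.0108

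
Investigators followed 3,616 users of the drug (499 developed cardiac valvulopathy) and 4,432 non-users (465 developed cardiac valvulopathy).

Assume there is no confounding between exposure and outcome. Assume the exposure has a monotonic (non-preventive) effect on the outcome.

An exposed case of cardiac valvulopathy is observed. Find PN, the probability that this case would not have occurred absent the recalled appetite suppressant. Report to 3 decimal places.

p₁ = P(outcome | exposed) = 499/3616 = 0.138
p₀ = P(outcome | unexposed) = 465/4432 = 0.10492
Under exogeneity and monotonicity, PN = (p₁ − p₀) / p₁.
PN = (0.138 − 0.10492) / 0.138 = 0.033079 / 0.138 ≈ 0.2397

PN ≈ 0.240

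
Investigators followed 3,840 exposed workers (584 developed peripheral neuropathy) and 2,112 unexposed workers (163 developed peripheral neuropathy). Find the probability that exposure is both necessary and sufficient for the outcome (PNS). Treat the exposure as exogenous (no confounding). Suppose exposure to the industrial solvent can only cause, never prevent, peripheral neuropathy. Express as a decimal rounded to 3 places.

p₁ = P(outcome | exposed) = 584/3840 = 0.15208
p₀ = P(outcome | unexposed) = 163/2112 = 0.077178
Under exogeneity and monotonicity, PNS = p₁ − p₀.
PNS = 0.15208 − 0.077178 = 0.074905

PNS ≈ 0.075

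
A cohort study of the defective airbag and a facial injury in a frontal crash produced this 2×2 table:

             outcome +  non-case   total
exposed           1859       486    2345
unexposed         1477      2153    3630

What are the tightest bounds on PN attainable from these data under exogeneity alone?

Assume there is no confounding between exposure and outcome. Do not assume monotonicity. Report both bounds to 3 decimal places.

p₁ = P(outcome | exposed) = 1859/2345 = 0.79275
p₀ = P(outcome | unexposed) = 1477/3630 = 0.40689
Under exogeneity alone the bounds on PN are max{0,(p₁−p₀)/p₁} ≤ PN ≤ min{1,(1−p₀)/p₁}.
  lower = (p₁ − p₀)/p₁ = 0.38586 / 0.79275 ≈ 0.4867
  upper = min{1, (1 − p₀)/p₁} = 0.59311 / 0.79275 ≈ 0.7482

0.487 ≤ PN ≤ 0.748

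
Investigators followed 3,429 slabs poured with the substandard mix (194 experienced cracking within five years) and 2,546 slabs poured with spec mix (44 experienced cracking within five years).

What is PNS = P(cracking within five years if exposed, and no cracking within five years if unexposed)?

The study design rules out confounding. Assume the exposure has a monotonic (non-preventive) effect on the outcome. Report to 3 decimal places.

PNS ≈ 0.039

p₁ = P(outcome | exposed) = 194/3429 = 0.056576
p₀ = P(outcome | unexposed) = 44/2546 = 0.017282
Under exogeneity and monotonicity, PNS = p₁ − p₀.
PNS = 0.056576 − 0.017282 = 0.039294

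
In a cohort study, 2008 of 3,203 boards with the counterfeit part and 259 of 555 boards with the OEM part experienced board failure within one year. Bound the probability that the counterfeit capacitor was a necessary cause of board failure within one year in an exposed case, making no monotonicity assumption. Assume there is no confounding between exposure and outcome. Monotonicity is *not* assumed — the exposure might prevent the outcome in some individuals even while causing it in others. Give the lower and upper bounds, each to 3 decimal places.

p₁ = P(outcome | exposed) = 2008/3203 = 0.62691
p₀ = P(outcome | unexposed) = 259/555 = 0.46667
Under exogeneity alone the bounds on PN are max{0,(p₁−p₀)/p₁} ≤ PN ≤ min{1,(1−p₀)/p₁}.
  lower = (p₁ − p₀)/p₁ = 0.16025 / 0.62691 ≈ 0.2556
  upper = min{1, (1 − p₀)/p₁} = 0.53333 / 0.62691 ≈ 0.8507

0.256 ≤ PN ≤ 0.851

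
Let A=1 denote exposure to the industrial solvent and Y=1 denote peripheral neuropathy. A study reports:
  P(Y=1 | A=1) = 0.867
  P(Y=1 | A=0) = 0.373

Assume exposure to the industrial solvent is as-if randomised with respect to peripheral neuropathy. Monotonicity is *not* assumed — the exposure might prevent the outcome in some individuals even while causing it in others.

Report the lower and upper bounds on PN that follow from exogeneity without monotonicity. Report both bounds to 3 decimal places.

Let p₁ = 0.867, p₀ = 0.373.
Under exogeneity alone the bounds on PN are max{0,(p₁−p₀)/p₁} ≤ PN ≤ min{1,(1−p₀)/p₁}.
  lower = (p₁ − p₀)/p₁ = 0.494 / 0.867 ≈ 0.5698
  upper = min{1, (1 − p₀)/p₁} = 0.627 / 0.867 ≈ 0.7232

0.570 ≤ PN ≤ 0.723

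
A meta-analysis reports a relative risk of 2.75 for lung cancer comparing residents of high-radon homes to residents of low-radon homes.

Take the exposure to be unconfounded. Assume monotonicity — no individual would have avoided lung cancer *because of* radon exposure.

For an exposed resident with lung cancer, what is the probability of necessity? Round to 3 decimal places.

PN ≈ 0.636

Under exogeneity and monotonicity, PN = (RR − 1) / RR = 1 − 1/RR.
PN = (2.75 − 1) / 2.75 = 1.75 / 2.75 ≈ 0.6364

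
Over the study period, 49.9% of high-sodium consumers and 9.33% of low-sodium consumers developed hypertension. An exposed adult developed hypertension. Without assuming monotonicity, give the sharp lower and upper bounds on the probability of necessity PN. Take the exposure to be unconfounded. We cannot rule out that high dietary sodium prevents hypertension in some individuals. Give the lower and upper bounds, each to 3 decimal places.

p₁ = 0.499, p₀ = 0.0933.
Under exogeneity alone the bounds on PN are max{0,(p₁−p₀)/p₁} ≤ PN ≤ min{1,(1−p₀)/p₁}.
  lower = (p₁ − p₀)/p₁ = 0.4057 / 0.499 ≈ 0.8130
  upper = min{1, (1 − p₀)/p₁} = 0.9067 / 0.499 ≈ 1.8170 → capped at 1

0.813 ≤ PN ≤ 1.000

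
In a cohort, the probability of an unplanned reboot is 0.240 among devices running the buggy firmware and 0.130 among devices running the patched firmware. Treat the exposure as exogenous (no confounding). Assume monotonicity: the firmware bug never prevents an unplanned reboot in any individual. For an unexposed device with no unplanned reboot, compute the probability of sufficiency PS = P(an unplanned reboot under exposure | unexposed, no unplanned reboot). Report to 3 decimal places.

Let p₁ = 0.24, p₀ = 0.13.
Under exogeneity and monotonicity, PS = (p₁ − p₀) / (1 − p₀).
PS = (0.24 − 0.13) / (1 − 0.13) = 0.11 / 0.87 ≈ 0.1264

PS ≈ 0.126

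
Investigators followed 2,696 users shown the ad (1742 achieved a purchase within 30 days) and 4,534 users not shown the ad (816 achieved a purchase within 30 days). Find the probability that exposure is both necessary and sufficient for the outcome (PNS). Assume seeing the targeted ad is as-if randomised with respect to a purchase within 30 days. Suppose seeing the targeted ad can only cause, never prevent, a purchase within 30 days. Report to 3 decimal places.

PNS ≈ 0.466

p₁ = P(outcome | exposed) = 1742/2696 = 0.64614
p₀ = P(outcome | unexposed) = 816/4534 = 0.17997
Under exogeneity and monotonicity, PNS = p₁ − p₀.
PNS = 0.64614 − 0.17997 = 0.46617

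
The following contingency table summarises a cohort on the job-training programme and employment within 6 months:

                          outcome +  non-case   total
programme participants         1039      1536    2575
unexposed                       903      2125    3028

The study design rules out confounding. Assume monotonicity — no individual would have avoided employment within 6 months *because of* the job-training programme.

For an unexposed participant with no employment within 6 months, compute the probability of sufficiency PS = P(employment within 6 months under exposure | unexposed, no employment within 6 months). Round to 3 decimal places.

p₁ = P(outcome | exposed) = 1039/2575 = 0.4035
p₀ = P(outcome | unexposed) = 903/3028 = 0.29822
Under exogeneity and monotonicity, PS = (p₁ − p₀)/(1 − p₀).
PS = (0.4035 − 0.29822) / 0.70178 ≈ 0.1500

PS ≈ 0.150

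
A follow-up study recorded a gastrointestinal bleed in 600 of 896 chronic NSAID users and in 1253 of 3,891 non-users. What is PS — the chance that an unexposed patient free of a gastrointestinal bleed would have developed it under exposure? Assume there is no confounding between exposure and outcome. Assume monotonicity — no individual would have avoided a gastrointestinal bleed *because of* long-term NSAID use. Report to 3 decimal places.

PS ≈ 0.513

p₁ = P(outcome | exposed) = 600/896 = 0.66964
p₀ = P(outcome | unexposed) = 1253/3891 = 0.32203
Under exogeneity and monotonicity, PS = (p₁ − p₀) / (1 − p₀).
PS = (0.66964 − 0.32203) / (1 − 0.32203) = 0.34762 / 0.67797 ≈ 0.5127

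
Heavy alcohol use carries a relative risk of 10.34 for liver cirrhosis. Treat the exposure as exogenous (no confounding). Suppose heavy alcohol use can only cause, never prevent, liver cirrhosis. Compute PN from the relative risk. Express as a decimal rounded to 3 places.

PN ≈ 0.903

Under exogeneity and monotonicity, PN = (RR − 1) / RR = 1 − 1/RR.
PN = (10.34 − 1) / 10.34 = 9.34 / 10.34 ≈ 0.9033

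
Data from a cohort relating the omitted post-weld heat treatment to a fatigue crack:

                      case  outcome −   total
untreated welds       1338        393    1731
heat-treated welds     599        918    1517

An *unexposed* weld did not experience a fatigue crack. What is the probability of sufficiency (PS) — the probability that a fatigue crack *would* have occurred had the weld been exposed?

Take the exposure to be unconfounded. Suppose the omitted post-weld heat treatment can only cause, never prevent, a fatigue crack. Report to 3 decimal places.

p₁ = P(outcome | exposed) = 1338/1731 = 0.77296
p₀ = P(outcome | unexposed) = 599/1517 = 0.39486
Under exogeneity and monotonicity, PS = (p₁ − p₀)/(1 − p₀).
PS = (0.77296 − 0.39486) / 0.60514 ≈ 0.6248

PS ≈ 0.625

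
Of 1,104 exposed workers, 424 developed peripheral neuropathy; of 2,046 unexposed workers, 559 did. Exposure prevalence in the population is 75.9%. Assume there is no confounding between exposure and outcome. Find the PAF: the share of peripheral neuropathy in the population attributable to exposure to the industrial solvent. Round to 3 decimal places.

p₁ = P(outcome | exposed) = 424/1104 = 0.38406
p₀ = P(outcome | unexposed) = 559/2046 = 0.27322
Overall risk P(Y=1) = π·p₁ + (1−π)·p₀ = 0.759×0.38406 + 0.241×0.27322 = 0.35735.
Under exogeneity, PAF = [P(Y=1) − p₀] / P(Y=1).
PAF = (0.35735 − 0.27322) / 0.35735 ≈ 0.2354

PAF ≈ 0.235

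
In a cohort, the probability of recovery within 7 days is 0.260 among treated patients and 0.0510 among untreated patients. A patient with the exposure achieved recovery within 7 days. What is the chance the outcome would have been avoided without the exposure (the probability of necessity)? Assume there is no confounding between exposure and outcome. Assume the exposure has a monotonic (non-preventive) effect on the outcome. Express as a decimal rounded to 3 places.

Let p₁ = 0.26, p₀ = 0.051.
Under exogeneity and monotonicity, PN = (p₁ − p₀) / p₁.
PN = (0.26 − 0.051) / 0.26 = 0.209 / 0.26 ≈ 0.8038

PN ≈ 0.804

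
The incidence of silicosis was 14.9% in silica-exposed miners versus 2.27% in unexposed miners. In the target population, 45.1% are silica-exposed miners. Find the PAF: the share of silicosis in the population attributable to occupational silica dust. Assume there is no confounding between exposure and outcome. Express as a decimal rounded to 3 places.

PAF ≈ 0.715

p₁ = 0.149, p₀ = 0.0227.
Overall risk P(Y=1) = π·p₁ + (1−π)·p₀ = 0.451×0.149 + 0.549×0.0227 = 0.079661.
Under exogeneity, PAF = [P(Y=1) − p₀] / P(Y=1).
PAF = (0.079661 − 0.0227) / 0.079661 ≈ 0.7150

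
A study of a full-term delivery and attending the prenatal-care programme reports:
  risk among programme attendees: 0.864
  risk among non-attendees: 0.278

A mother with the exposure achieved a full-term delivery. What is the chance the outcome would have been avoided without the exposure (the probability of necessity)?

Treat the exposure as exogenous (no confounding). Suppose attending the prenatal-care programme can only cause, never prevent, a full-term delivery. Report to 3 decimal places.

Let p₁ = 0.864, p₀ = 0.278.
Under exogeneity and monotonicity, PN = (p₁ − p₀) / p₁.
PN = (0.864 − 0.278) / 0.864 = 0.586 / 0.864 ≈ 0.6782

PN ≈ 0.678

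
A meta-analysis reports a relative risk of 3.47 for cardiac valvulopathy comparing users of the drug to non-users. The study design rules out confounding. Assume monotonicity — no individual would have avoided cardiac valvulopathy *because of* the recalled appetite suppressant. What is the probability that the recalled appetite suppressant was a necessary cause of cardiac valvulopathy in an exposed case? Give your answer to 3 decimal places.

PN ≈ 0.712

Under exogeneity and monotonicity, PN = (RR − 1) / RR = 1 − 1/RR.
PN = (3.47 − 1) / 3.47 = 2.47 / 3.47 ≈ 0.7118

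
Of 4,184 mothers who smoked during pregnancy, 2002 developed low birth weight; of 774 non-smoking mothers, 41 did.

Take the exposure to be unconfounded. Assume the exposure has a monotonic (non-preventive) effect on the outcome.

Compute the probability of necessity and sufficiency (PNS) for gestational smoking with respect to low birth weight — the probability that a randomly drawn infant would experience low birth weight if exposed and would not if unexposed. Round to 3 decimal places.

PNS ≈ 0.426

p₁ = P(outcome | exposed) = 2002/4184 = 0.47849
p₀ = P(outcome | unexposed) = 41/774 = 0.052972
Under exogeneity and monotonicity, PNS = p₁ − p₀.
PNS = 0.47849 − 0.052972 = 0.42552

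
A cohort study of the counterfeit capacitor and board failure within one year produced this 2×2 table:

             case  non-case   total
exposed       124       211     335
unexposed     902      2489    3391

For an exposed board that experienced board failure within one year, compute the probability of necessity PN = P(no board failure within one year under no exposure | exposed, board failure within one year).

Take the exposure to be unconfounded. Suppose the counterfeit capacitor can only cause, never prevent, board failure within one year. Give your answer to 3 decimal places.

p₁ = P(outcome | exposed) = 124/335 = 0.37015
p₀ = P(outcome | unexposed) = 902/3391 = 0.266
Under exogeneity and monotonicity, PN = (p₁ − p₀)/p₁.
PN = (0.37015 − 0.266) / 0.37015 ≈ 0.2814

PN ≈ 0.281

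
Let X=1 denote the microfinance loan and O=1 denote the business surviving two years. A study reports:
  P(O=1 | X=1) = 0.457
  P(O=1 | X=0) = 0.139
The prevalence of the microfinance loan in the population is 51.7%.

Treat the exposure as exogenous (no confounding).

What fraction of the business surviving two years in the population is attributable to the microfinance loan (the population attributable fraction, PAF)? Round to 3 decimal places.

Let p₁ = 0.457, p₀ = 0.139.
Overall risk P(Y=1) = π·p₁ + (1−π)·p₀ = 0.517×0.457 + 0.483×0.139 = 0.30341.
Under exogeneity, PAF = [P(Y=1) − p₀] / P(Y=1).
PAF = (0.30341 − 0.139) / 0.30341 ≈ 0.5419

PAF ≈ 0.542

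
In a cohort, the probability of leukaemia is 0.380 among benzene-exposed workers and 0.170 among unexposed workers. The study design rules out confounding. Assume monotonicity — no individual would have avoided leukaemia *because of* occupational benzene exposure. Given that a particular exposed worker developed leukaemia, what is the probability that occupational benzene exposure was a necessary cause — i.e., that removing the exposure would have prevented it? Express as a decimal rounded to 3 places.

Let p₁ = 0.38, p₀ = 0.17.
Under exogeneity and monotonicity, PN = (p₁ − p₀) / p₁.
PN = (0.38 − 0.17) / 0.38 = 0.21 / 0.38 ≈ 0.5526

PN ≈ 0.553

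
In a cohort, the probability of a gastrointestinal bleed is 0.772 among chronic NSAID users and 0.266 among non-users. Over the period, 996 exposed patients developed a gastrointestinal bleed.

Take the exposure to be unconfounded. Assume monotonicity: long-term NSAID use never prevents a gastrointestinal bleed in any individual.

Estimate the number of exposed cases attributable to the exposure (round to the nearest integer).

about 653 cases

Let p₁ = 0.772, p₀ = 0.266.
PN = (p₁ − p₀)/p₁ = (0.772 − 0.266) / 0.772 ≈ 0.65544.
Attributable cases ≈ PN × (exposed cases) = 0.65544 × 996 ≈ 652.82.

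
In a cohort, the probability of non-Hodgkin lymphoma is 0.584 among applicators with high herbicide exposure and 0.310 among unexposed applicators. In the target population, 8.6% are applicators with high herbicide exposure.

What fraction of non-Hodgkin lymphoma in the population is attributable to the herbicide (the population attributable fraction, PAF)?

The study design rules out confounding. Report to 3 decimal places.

PAF ≈ 0.071

Let p₁ = 0.584, p₀ = 0.31.
Overall risk P(Y=1) = π·p₁ + (1−π)·p₀ = 0.086×0.584 + 0.914×0.31 = 0.33356.
Under exogeneity, PAF = [P(Y=1) − p₀] / P(Y=1).
PAF = (0.33356 − 0.31) / 0.33356 ≈ 0.0706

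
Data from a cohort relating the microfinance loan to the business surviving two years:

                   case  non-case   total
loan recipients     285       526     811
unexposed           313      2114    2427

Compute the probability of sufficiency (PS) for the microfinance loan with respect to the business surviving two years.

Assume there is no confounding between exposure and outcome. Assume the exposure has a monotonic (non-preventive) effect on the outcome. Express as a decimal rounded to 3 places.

p₁ = P(outcome | exposed) = 285/811 = 0.35142
p₀ = P(outcome | unexposed) = 313/2427 = 0.12897
Under exogeneity and monotonicity, PS = (p₁ − p₀) / (1 − p₀).
PS = (0.35142 − 0.12897) / (1 − 0.12897) = 0.22245 / 0.87103 ≈ 0.2554

PS ≈ 0.255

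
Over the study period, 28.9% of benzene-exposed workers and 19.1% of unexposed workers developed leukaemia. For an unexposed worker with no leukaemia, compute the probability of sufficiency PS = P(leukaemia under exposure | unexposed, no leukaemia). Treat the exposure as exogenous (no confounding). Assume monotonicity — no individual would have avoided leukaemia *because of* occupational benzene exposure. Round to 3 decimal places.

PS ≈ 0.121

p₁ = 0.289, p₀ = 0.191.
Under exogeneity and monotonicity, PS = (p₁ − p₀) / (1 − p₀).
PS = (0.289 − 0.191) / (1 − 0.191) = 0.098 / 0.809 ≈ 0.1211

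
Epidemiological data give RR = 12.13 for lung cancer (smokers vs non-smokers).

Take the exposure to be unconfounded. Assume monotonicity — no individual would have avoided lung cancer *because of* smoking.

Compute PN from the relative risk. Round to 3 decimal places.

Under exogeneity and monotonicity, PN = (RR − 1) / RR = 1 − 1/RR.
PN = (12.13 − 1) / 12.13 = 11.13 / 12.13 ≈ 0.9176

PN ≈ 0.918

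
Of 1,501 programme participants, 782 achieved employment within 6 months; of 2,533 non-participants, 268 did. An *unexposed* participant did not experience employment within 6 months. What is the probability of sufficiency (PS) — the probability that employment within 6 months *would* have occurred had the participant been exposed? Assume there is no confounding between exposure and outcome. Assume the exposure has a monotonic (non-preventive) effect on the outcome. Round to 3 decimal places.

p₁ = P(outcome | exposed) = 782/1501 = 0.52099
p₀ = P(outcome | unexposed) = 268/2533 = 0.1058
Under exogeneity and monotonicity, PS = (p₁ − p₀) / (1 − p₀).
PS = (0.52099 − 0.1058) / (1 − 0.1058) = 0.41518 / 0.8942 ≈ 0.4643

PS ≈ 0.464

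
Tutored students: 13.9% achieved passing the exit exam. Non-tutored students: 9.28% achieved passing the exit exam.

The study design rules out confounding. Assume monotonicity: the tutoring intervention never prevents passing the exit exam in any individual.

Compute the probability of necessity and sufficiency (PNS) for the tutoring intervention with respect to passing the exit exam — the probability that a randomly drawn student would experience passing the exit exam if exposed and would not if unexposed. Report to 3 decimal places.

PNS ≈ 0.046

p₁ = 0.139, p₀ = 0.0928.
Under exogeneity and monotonicity, PNS = p₁ − p₀.
PNS = 0.139 − 0.0928 = 0.0462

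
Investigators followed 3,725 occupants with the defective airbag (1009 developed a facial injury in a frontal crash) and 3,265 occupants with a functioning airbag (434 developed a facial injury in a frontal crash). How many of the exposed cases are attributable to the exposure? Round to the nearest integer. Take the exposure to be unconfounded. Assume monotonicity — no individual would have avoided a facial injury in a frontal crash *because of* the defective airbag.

about 514 cases

p₁ = P(outcome | exposed) = 1009/3725 = 0.27087
p₀ = P(outcome | unexposed) = 434/3265 = 0.13292
PN = (p₁ − p₀)/p₁ = (0.27087 − 0.13292) / 0.27087 ≈ 0.50927.
Attributable cases ≈ PN × (exposed cases) = 0.50927 × 1009 ≈ 513.85.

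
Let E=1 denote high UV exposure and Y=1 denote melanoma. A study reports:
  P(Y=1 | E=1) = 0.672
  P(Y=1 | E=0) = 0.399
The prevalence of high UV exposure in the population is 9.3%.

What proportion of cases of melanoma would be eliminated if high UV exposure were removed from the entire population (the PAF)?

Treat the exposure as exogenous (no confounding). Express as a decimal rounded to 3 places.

PAF ≈ 0.060

Let p₁ = 0.672, p₀ = 0.399.
Overall risk P(Y=1) = π·p₁ + (1−π)·p₀ = 0.093×0.672 + 0.907×0.399 = 0.42439.
Under exogeneity, PAF = [P(Y=1) − p₀] / P(Y=1).
PAF = (0.42439 − 0.399) / 0.42439 ≈ 0.0598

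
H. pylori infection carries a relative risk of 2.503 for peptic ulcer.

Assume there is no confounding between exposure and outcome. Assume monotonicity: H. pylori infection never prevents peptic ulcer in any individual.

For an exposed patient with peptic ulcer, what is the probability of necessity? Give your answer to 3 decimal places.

PN ≈ 0.600

Under exogeneity and monotonicity, PN = (RR − 1) / RR = 1 − 1/RR.
PN = (2.503 − 1) / 2.503 = 1.503 / 2.503 ≈ 0.6005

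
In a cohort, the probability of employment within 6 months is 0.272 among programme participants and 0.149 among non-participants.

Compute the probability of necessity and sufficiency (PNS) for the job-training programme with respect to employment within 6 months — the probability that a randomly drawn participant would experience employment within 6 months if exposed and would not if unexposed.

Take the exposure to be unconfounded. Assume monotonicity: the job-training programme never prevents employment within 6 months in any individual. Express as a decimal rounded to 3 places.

Let p₁ = 0.272, p₀ = 0.149.
Under exogeneity and monotonicity, PNS = p₁ − p₀.
PNS = 0.272 − 0.149 = 0.123

PNS ≈ 0.123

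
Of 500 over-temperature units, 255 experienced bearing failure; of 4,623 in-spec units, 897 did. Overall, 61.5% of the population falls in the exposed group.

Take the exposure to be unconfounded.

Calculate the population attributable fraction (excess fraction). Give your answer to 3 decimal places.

p₁ = P(outcome | exposed) = 255/500 = 0.51
p₀ = P(outcome | unexposed) = 897/4623 = 0.19403
Overall risk P(Y=1) = π·p₁ + (1−π)·p₀ = 0.615×0.51 + 0.385×0.19403 = 0.38835.
Under exogeneity, PAF = [P(Y=1) − p₀] / P(Y=1).
PAF = (0.38835 − 0.19403) / 0.38835 ≈ 0.5004

PAF ≈ 0.500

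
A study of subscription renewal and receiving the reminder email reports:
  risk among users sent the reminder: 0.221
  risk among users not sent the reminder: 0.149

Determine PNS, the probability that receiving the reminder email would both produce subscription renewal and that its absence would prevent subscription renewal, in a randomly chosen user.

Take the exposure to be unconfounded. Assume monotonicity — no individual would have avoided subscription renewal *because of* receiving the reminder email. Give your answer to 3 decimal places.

PNS ≈ 0.072

Let p₁ = 0.221, p₀ = 0.149.
Under exogeneity and monotonicity, PNS = p₁ − p₀.
PNS = 0.221 − 0.149 = 0.072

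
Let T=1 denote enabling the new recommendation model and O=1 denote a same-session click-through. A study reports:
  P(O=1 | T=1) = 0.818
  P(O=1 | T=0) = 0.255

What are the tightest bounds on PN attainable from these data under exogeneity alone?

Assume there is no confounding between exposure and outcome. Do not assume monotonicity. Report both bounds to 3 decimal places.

0.688 ≤ PN ≤ 0.911

Let p₁ = 0.818, p₀ = 0.255.
Under exogeneity alone the bounds on PN are max{0,(p₁−p₀)/p₁} ≤ PN ≤ min{1,(1−p₀)/p₁}.
  lower = (p₁ − p₀)/p₁ = 0.563 / 0.818 ≈ 0.6883
  upper = min{1, (1 − p₀)/p₁} = 0.745 / 0.818 ≈ 0.9108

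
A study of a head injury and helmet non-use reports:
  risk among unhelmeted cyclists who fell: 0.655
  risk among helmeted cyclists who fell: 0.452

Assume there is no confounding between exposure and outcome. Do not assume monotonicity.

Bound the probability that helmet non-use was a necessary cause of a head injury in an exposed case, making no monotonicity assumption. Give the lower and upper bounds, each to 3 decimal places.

Let p₁ = 0.655, p₀ = 0.452.
Under exogeneity alone the bounds on PN are max{0,(p₁−p₀)/p₁} ≤ PN ≤ min{1,(1−p₀)/p₁}.
  lower = (p₁ − p₀)/p₁ = 0.203 / 0.655 ≈ 0.3099
  upper = min{1, (1 − p₀)/p₁} = 0.548 / 0.655 ≈ 0.8366

0.310 ≤ PN ≤ 0.837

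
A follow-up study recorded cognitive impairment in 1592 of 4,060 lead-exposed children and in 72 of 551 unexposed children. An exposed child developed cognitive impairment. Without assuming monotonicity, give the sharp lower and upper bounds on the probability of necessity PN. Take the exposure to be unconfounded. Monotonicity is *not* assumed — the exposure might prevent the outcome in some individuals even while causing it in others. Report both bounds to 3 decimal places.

0.667 ≤ PN ≤ 1.000

p₁ = P(outcome | exposed) = 1592/4060 = 0.39212
p₀ = P(outcome | unexposed) = 72/551 = 0.13067
Under exogeneity alone the bounds on PN are max{0,(p₁−p₀)/p₁} ≤ PN ≤ min{1,(1−p₀)/p₁}.
  lower = (p₁ − p₀)/p₁ = 0.26145 / 0.39212 ≈ 0.6668
  upper = min{1, (1 − p₀)/p₁} = 0.86933 / 0.39212 ≈ 2.2170 → capped at 1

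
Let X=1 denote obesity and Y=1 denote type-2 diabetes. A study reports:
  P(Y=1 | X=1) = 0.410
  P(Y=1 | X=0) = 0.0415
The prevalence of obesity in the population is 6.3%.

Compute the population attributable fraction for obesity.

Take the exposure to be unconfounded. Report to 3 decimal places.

PAF ≈ 0.359

Let p₁ = 0.41, p₀ = 0.0415.
Overall risk P(Y=1) = π·p₁ + (1−π)·p₀ = 0.063×0.41 + 0.937×0.0415 = 0.064716.
Under exogeneity, PAF = [P(Y=1) − p₀] / P(Y=1).
PAF = (0.064716 − 0.0415) / 0.064716 ≈ 0.3587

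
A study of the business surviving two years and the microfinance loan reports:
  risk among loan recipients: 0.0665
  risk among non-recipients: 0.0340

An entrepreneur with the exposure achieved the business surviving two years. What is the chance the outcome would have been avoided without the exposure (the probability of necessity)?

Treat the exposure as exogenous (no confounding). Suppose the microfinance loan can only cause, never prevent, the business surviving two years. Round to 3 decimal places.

Let p₁ = 0.0665, p₀ = 0.034.
Under exogeneity and monotonicity, PN = (p₁ − p₀) / p₁.
PN = (0.0665 − 0.034) / 0.0665 = 0.0325 / 0.0665 ≈ 0.4887

PN ≈ 0.489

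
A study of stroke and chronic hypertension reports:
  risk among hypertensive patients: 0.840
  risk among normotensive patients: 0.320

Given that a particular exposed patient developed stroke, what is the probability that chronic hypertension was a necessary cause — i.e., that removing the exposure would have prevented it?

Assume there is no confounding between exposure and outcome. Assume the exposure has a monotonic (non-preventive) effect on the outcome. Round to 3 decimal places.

Let p₁ = 0.84, p₀ = 0.32.
Under exogeneity and monotonicity, PN = (p₁ − p₀) / p₁.
PN = (0.84 − 0.32) / 0.84 = 0.52 / 0.84 ≈ 0.6190

PN ≈ 0.619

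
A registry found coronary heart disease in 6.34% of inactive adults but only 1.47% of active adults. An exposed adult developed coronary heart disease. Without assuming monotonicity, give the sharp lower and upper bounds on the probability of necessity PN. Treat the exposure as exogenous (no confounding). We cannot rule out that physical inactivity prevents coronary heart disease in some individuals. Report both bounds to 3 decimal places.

0.768 ≤ PN ≤ 1.000

p₁ = 0.0634, p₀ = 0.0147.
Under exogeneity alone the bounds on PN are max{0,(p₁−p₀)/p₁} ≤ PN ≤ min{1,(1−p₀)/p₁}.
  lower = (p₁ − p₀)/p₁ = 0.0487 / 0.0634 ≈ 0.7681
  upper = min{1, (1 − p₀)/p₁} = 0.9853 / 0.0634 ≈ 15.5410 → capped at 1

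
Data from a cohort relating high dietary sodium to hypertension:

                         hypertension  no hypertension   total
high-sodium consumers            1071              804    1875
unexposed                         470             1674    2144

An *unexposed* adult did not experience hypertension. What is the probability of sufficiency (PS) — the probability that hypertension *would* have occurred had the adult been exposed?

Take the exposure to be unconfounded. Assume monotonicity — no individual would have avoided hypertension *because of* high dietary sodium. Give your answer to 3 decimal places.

PS ≈ 0.451

p₁ = P(outcome | exposed) = 1071/1875 = 0.5712
p₀ = P(outcome | unexposed) = 470/2144 = 0.21922
Under exogeneity and monotonicity, PS = (p₁ − p₀) / (1 − p₀).
PS = (0.5712 − 0.21922) / (1 − 0.21922) = 0.35198 / 0.78078 ≈ 0.4508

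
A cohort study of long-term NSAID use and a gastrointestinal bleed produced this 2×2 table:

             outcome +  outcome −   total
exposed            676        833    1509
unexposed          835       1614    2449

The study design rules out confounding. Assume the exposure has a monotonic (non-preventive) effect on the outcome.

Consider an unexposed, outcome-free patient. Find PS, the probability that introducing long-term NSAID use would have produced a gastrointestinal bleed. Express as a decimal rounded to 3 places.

p₁ = P(outcome | exposed) = 676/1509 = 0.44798
p₀ = P(outcome | unexposed) = 835/2449 = 0.34096
Under exogeneity and monotonicity, PS = (p₁ − p₀)/(1 − p₀).
PS = (0.44798 − 0.34096) / 0.65904 ≈ 0.1624

PS ≈ 0.162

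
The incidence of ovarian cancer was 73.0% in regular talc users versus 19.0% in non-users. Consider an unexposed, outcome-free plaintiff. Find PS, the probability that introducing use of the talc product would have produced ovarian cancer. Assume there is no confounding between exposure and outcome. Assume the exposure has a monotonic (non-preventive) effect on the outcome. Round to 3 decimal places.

PS ≈ 0.667

p₁ = 0.73, p₀ = 0.19.
Under exogeneity and monotonicity, PS = (p₁ − p₀) / (1 − p₀).
PS = (0.73 − 0.19) / (1 − 0.19) = 0.54 / 0.81 ≈ 0.6667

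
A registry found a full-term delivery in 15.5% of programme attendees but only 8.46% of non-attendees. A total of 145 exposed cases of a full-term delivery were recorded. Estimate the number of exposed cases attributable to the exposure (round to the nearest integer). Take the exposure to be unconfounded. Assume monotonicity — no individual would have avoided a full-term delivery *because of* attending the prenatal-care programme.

p₁ = 0.155, p₀ = 0.0846.
PN = (p₁ − p₀)/p₁ = (0.155 − 0.0846) / 0.155 ≈ 0.45419.
Attributable cases ≈ PN × (exposed cases) = 0.45419 × 145 ≈ 65.86.

about 66 cases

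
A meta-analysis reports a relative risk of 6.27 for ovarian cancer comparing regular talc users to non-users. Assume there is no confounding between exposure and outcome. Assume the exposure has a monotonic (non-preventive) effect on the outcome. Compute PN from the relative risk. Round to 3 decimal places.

PN ≈ 0.841

Under exogeneity and monotonicity, PN = (RR − 1) / RR = 1 − 1/RR.
PN = (6.27 − 1) / 6.27 = 5.27 / 6.27 ≈ 0.8405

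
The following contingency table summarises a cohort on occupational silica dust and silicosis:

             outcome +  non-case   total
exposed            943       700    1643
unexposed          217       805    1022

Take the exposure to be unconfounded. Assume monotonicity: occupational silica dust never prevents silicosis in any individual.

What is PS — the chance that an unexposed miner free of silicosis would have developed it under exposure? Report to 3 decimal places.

PS ≈ 0.459

p₁ = P(outcome | exposed) = 943/1643 = 0.57395
p₀ = P(outcome | unexposed) = 217/1022 = 0.21233
Under exogeneity and monotonicity, PS = (p₁ − p₀)/(1 − p₀).
PS = (0.57395 − 0.21233) / 0.78767 ≈ 0.4591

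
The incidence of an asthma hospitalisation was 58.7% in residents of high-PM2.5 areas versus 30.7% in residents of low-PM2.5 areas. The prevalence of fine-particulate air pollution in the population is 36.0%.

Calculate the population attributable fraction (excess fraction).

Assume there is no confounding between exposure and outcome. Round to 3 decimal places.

p₁ = 0.587, p₀ = 0.307.
Overall risk P(Y=1) = π·p₁ + (1−π)·p₀ = 0.36×0.587 + 0.64×0.307 = 0.4078.
Under exogeneity, PAF = [P(Y=1) − p₀] / P(Y=1).
PAF = (0.4078 − 0.307) / 0.4078 ≈ 0.2472

PAF ≈ 0.247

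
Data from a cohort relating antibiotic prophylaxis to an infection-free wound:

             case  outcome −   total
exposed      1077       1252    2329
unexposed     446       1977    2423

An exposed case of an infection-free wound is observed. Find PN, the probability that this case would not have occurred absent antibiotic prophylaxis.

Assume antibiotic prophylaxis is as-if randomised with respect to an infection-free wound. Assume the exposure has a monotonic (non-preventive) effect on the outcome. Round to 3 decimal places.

p₁ = P(outcome | exposed) = 1077/2329 = 0.46243
p₀ = P(outcome | unexposed) = 446/2423 = 0.18407
Under exogeneity and monotonicity, PN = (p₁ − p₀) / p₁.
PN = (0.46243 − 0.18407) / 0.46243 = 0.27836 / 0.46243 ≈ 0.6020

PN ≈ 0.602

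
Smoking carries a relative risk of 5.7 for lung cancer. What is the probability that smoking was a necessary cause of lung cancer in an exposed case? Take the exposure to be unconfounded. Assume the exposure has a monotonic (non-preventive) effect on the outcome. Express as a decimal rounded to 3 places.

Under exogeneity and monotonicity, PN = (RR − 1) / RR = 1 − 1/RR.
PN = (5.7 − 1) / 5.7 = 4.7 / 5.7 ≈ 0.8246

PN ≈ 0.825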